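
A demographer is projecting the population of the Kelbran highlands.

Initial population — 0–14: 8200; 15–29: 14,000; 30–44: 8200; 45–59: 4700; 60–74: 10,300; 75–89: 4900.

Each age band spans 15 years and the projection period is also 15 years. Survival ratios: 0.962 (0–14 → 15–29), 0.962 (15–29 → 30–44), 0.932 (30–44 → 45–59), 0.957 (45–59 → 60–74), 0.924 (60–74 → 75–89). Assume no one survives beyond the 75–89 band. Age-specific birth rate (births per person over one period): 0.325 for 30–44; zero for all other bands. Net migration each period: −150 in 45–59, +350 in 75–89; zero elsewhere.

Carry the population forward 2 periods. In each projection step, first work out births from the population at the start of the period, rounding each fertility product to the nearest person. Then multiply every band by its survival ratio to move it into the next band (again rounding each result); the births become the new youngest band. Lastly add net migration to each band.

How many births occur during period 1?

Let group 1 be 0–14 through group 6 = 75–89.
Period 1.
Births: 8200 × 0.325 = 2665
Group 2: 8200 × 0.962 = 7888
Group 3: 14000 × 0.962 = 13468
Group 4: 8200 × 0.932 = 7642
Group 5: 4700 × 0.957 = 4498
Group 6: 10300 × 0.924 = 9517
Net migration: Group 4 − 150 → 7492; Group 6 + 350 → 9867
→ [2665, 7888, 13468, 7492, 4498, 9867]

2665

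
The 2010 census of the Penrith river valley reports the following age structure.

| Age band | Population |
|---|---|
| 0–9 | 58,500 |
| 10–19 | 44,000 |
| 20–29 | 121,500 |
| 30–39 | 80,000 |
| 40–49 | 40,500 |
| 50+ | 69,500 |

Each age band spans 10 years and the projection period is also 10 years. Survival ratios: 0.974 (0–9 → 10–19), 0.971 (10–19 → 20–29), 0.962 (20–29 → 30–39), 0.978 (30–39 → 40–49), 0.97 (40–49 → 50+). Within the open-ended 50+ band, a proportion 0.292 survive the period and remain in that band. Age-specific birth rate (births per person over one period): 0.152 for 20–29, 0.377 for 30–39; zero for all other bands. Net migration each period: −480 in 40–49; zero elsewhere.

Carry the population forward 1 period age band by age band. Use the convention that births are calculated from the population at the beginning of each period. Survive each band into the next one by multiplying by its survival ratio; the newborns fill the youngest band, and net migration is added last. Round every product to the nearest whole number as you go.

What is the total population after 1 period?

Call the groups 1 to 6, youngest first.
Period 1.
Births: 121500 × 0.152 = 18468  |  80000 × 0.377 = 30160 → total 48628
Group 2: 58500 × 0.974 = 56979
Group 3: 44000 × 0.971 = 42724
Group 4: 121500 × 0.962 = 116883
Group 5: 80000 × 0.978 = 78240
Group 6: 40500 × 0.97 + 69500 × 0.292 = 39285 + 20294 = 59579
Net migration: Group 5 − 480 → 77760
→ [48628, 56979, 42724, 116883, 77760, 59579]
Total after period 1: 48628 + 56979 + 42724 + 116883 + 77760 + 59579 = 402553

402553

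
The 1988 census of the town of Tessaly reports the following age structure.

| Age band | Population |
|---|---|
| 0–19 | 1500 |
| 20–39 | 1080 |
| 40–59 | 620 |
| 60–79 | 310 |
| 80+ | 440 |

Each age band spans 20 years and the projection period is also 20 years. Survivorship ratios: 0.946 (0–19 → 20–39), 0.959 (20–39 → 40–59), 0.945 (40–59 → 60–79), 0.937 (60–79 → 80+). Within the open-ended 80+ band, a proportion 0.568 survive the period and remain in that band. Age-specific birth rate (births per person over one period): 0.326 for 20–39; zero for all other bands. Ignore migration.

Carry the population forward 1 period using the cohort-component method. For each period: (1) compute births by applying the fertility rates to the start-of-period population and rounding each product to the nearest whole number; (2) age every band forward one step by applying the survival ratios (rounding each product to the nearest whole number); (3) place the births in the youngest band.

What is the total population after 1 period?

3933

Let group 1 be 0–19 through group 5 = 80+.
After projecting period 1:
Births: 1080 * 0.326 = 352
Group 2: 1500 * 0.946 = 1419
Group 3: 1080 * 0.959 = 1036
Group 4: 620 * 0.945 = 586
Group 5: 310 * 0.937 + 440 * 0.568 = 290 + 250 = 540
→ [352, 1419, 1036, 586, 540]
Total after period 1: 352 + 1419 + 1036 + 586 + 540 = 3933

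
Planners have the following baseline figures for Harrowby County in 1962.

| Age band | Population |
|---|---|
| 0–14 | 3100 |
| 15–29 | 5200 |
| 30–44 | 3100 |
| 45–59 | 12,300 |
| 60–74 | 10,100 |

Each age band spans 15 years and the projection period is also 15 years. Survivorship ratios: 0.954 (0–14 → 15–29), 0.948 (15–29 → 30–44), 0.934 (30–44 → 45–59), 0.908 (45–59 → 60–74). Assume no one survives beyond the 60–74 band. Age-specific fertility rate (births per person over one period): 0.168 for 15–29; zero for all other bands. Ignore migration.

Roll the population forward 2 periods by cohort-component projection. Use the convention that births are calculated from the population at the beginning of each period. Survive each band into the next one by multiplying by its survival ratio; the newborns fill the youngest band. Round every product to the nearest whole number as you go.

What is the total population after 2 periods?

After projecting period 1:
Births: 5200 * 0.168 = 874
15–29: 3100 * 0.954 = 2957
30–44: 5200 * 0.948 = 4930
45–59: 3100 * 0.934 = 2895
60–74: 12300 * 0.908 = 11168
Population now: 0–14=874, 15–29=2957, 30–44=4930, 45–59=2895, 60–74=11168
After projecting period 2:
Births: 2957 * 0.168 = 497
15–29: 874 * 0.954 = 834
30–44: 2957 * 0.948 = 2803
45–59: 4930 * 0.934 = 4605
60–74: 2895 * 0.908 = 2629
Population now: 0–14=497, 15–29=834, 30–44=2803, 45–59=4605, 60–74=2629
Total after period 2: 497 + 834 + 2803 + 4605 + 2629 = 11368

11368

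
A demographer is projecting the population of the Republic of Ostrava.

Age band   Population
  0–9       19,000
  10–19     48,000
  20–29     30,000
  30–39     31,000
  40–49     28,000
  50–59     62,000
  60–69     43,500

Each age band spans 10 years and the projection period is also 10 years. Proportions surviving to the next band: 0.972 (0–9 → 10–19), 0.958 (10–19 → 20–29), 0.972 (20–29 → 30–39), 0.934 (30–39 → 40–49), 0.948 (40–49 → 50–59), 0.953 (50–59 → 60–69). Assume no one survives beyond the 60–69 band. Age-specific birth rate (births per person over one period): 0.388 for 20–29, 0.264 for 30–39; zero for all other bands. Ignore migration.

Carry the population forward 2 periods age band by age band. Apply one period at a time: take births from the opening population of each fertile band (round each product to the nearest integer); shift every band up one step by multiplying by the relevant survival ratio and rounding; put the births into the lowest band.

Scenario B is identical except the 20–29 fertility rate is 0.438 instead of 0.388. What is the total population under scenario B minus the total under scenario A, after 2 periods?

[period 1]
Births: 30000 × 0.388 = 11640, 31000 × 0.264 = 8184 — total 19824
10–19: 19000 × 0.972 = 18468
20–29: 48000 × 0.958 = 45984
30–39: 30000 × 0.972 = 29160
40–49: 31000 × 0.934 = 28954
50–59: 28000 × 0.948 = 26544
60–69: 62000 × 0.953 = 59086
Giving 19824 / 18468 / 45984 / 29160 / 28954 / 26544 / 59086.
[period 2]
Births: 45984 × 0.388 = 17842, 29160 × 0.264 = 7698 — total 25540
10–19: 19824 × 0.972 = 19269
20–29: 18468 × 0.958 = 17692
30–39: 45984 × 0.972 = 44696
40–49: 29160 × 0.934 = 27235
50–59: 28954 × 0.948 = 27448
60–69: 26544 × 0.953 = 25296
Giving 25540 / 19269 / 17692 / 44696 / 27235 / 27448 / 25296.
Scenario A total after 2 periods: 187176
Scenario B projection —
[period 1]
Births: 30000 × 0.438 = 13140, 31000 × 0.264 = 8184 — total 21324
10–19: 19000 × 0.972 = 18468
20–29: 48000 × 0.958 = 45984
30–39: 30000 × 0.972 = 29160
40–49: 31000 × 0.934 = 28954
50–59: 28000 × 0.948 = 26544
60–69: 62000 × 0.953 = 59086
Giving 21324 / 18468 / 45984 / 29160 / 28954 / 26544 / 59086.
[period 2]
Births: 45984 × 0.438 = 20141, 29160 × 0.264 = 7698 — total 27839
10–19: 21324 × 0.972 = 20727
20–29: 18468 × 0.958 = 17692
30–39: 45984 × 0.972 = 44696
40–49: 29160 × 0.934 = 27235
50–59: 28954 × 0.948 = 27448
60–69: 26544 × 0.953 = 25296
Giving 27839 / 20727 / 17692 / 44696 / 27235 / 27448 / 25296.
Scenario B total after 2 periods: 190933
Difference B − A = 190933 − 187176 = 3757

3757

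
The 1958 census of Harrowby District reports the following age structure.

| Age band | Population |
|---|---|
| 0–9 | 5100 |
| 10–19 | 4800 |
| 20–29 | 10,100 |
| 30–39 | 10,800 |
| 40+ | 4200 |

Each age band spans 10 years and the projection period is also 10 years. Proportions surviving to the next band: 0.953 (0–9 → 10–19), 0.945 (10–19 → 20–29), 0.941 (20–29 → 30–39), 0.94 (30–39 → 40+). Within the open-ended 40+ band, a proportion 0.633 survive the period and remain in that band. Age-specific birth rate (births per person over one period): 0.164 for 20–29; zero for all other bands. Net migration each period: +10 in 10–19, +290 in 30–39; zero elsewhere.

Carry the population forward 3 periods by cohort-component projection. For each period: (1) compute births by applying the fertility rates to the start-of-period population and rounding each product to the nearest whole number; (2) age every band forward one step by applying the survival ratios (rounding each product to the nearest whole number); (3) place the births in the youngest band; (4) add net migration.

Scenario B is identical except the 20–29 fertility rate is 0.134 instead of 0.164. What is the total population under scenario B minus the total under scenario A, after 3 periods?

(Groups numbered youngest = 1 to oldest = 5.)
[period 1]
Births: 10100 × 0.164 = 1656
Group 2: 5100 × 0.953 = 4860
Group 3: 4800 × 0.945 = 4536
Group 4: 10100 × 0.941 = 9504
Group 5: 10800 × 0.94 + 4200 × 0.633 = 10152 + 2659 = 12811
Net migration: Group 2 + 10 → 4870; Group 4 + 290 → 9794
End of period: [1656, 4870, 4536, 9794, 12811]
[period 2]
Births: 4536 × 0.164 = 744
Group 2: 1656 × 0.953 = 1578
Group 3: 4870 × 0.945 = 4602
Group 4: 4536 × 0.941 = 4268
Group 5: 9794 × 0.94 + 12811 × 0.633 = 9206 + 8109 = 17315
Net migration: Group 2 + 10 → 1588; Group 4 + 290 → 4558
End of period: [744, 1588, 4602, 4558, 17315]
[period 3]
Births: 4602 × 0.164 = 755
Group 2: 744 × 0.953 = 709
Group 3: 1588 × 0.945 = 1501
Group 4: 4602 × 0.941 = 4330
Group 5: 4558 × 0.94 + 17315 × 0.633 = 4285 + 10960 = 15245
Net migration: Group 2 + 10 → 719; Group 4 + 290 → 4620
End of period: [755, 719, 1501, 4620, 15245]
Scenario A total after 3 periods: 22840
Scenario B projection —
[period 1]
Births: 10100 × 0.134 = 1353
Group 2: 5100 × 0.953 = 4860
Group 3: 4800 × 0.945 = 4536
Group 4: 10100 × 0.941 = 9504
Group 5: 10800 × 0.94 + 4200 × 0.633 = 10152 + 2659 = 12811
Net migration: Group 2 + 10 → 4870; Group 4 + 290 → 9794
End of period: [1353, 4870, 4536, 9794, 12811]
[period 2]
Births: 4536 × 0.134 = 608
Group 2: 1353 × 0.953 = 1289
Group 3: 4870 × 0.945 = 4602
Group 4: 4536 × 0.941 = 4268
Group 5: 9794 × 0.94 + 12811 × 0.633 = 9206 + 8109 = 17315
Net migration: Group 2 + 10 → 1299; Group 4 + 290 → 4558
End of period: [608, 1299, 4602, 4558, 17315]
[period 3]
Births: 4602 × 0.134 = 617
Group 2: 608 × 0.953 = 579
Group 3: 1299 × 0.945 = 1228
Group 4: 4602 × 0.941 = 4330
Group 5: 4558 × 0.94 + 17315 × 0.633 = 4285 + 10960 = 15245
Net migration: Group 2 + 10 → 589; Group 4 + 290 → 4620
End of period: [617, 589, 1228, 4620, 15245]
Scenario B total after 3 periods: 22299
Difference B − A = 22299 − 22840 = -541

-541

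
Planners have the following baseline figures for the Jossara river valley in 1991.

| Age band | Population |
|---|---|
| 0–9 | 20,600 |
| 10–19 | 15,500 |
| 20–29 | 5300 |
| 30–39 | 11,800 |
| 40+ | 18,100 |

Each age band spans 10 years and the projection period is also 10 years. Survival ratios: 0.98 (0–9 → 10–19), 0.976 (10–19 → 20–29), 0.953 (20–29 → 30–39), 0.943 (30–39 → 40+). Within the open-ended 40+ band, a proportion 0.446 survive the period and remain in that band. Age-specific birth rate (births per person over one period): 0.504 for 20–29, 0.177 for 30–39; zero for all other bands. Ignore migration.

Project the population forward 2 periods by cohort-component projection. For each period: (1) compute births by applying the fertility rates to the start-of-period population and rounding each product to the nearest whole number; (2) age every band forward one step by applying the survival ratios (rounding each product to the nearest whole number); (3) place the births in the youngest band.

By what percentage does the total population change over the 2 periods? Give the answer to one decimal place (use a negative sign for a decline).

Period 1:
Births: 5300 × 0.504 = 2671 ; 11800 × 0.177 = 2089 → total 4760
10–19: 20600 × 0.98 = 20188
20–29: 15500 × 0.976 = 15128
30–39: 5300 × 0.953 = 5051
40+: 11800 × 0.943 + 18100 × 0.446 = 11127 + 8073 = 19200
End of period: [4760, 20188, 15128, 5051, 19200]
Period 2:
Births: 15128 × 0.504 = 7625 ; 5051 × 0.177 = 894 → total 8519
10–19: 4760 × 0.98 = 4665
20–29: 20188 × 0.976 = 19703
30–39: 15128 × 0.953 = 14417
40+: 5051 × 0.943 + 19200 × 0.446 = 4763 + 8563 = 13326
End of period: [8519, 4665, 19703, 14417, 13326]
Total: 71300 → 60630; change = -10670; percentage change = -15.0%

-15.0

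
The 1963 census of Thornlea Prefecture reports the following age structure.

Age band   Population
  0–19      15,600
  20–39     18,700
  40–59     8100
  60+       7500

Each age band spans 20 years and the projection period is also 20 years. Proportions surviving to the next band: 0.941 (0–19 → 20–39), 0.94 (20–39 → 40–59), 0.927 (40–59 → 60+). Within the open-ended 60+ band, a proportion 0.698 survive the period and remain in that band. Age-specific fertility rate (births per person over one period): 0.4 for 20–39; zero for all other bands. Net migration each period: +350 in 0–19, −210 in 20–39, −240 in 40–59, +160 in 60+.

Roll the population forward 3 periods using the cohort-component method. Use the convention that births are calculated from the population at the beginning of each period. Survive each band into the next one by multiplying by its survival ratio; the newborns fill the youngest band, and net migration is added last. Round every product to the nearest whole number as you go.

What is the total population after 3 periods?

(Bands numbered youngest = 1 to oldest = 4.)
— Period 1 —
Births: 18700 × 0.4 = 7480
Band 2: 15600 × 0.941 = 14680
Band 3: 18700 × 0.94 = 17578
Band 4: 8100 × 0.927 + 7500 × 0.698 = 7509 + 5235 = 12744
Net migration: Band 1 + 350 → 7830; Band 2 − 210 → 14470; Band 3 − 240 → 17338; Band 4 + 160 → 12904
Giving 7830 / 14470 / 17338 / 12904.
— Period 2 —
Births: 14470 × 0.4 = 5788
Band 2: 7830 × 0.941 = 7368
Band 3: 14470 × 0.94 = 13602
Band 4: 17338 × 0.927 + 12904 × 0.698 = 16072 + 9007 = 25079
Net migration: Band 1 + 350 → 6138; Band 2 − 210 → 7158; Band 3 − 240 → 13362; Band 4 + 160 → 25239
Giving 6138 / 7158 / 13362 / 25239.
— Period 3 —
Births: 7158 × 0.4 = 2863
Band 2: 6138 × 0.941 = 5776
Band 3: 7158 × 0.94 = 6729
Band 4: 13362 × 0.927 + 25239 × 0.698 = 12387 + 17617 = 30004
Net migration: Band 1 + 350 → 3213; Band 2 − 210 → 5566; Band 3 − 240 → 6489; Band 4 + 160 → 30164
Giving 3213 / 5566 / 6489 / 30164.
Total after period 3: 3213 + 5566 + 6489 + 30164 = 45432

45432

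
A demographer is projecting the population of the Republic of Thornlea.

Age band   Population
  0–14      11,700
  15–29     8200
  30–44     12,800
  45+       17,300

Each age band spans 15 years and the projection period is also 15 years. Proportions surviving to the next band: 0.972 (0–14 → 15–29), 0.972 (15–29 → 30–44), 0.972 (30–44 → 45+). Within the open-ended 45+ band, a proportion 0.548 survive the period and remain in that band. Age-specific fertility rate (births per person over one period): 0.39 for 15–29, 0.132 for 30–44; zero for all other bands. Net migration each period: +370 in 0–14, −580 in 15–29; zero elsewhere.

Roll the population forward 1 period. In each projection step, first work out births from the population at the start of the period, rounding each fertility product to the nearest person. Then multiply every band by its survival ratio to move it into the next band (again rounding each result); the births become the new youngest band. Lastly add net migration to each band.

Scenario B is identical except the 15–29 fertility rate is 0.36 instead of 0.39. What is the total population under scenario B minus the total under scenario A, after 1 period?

Period 1.
Births: 8200 × 0.39 = 3198  |  12800 × 0.132 = 1690 ⇒ total 4888
15–29: 11700 × 0.972 = 11372
30–44: 8200 × 0.972 = 7970
45+: 12800 × 0.972 + 17300 × 0.548 = 12442 + 9480 = 21922
Net migration: 0–14 + 370 → 5258; 15–29 − 580 → 10792
End of period: [5258, 10792, 7970, 21922]
Scenario A total after 1 period: 45942
Scenario B projection —
Period 1.
Births: 8200 × 0.36 = 2952  |  12800 × 0.132 = 1690 ⇒ total 4642
15–29: 11700 × 0.972 = 11372
30–44: 8200 × 0.972 = 7970
45+: 12800 × 0.972 + 17300 × 0.548 = 12442 + 9480 = 21922
Net migration: 0–14 + 370 → 5012; 15–29 − 580 → 10792
End of period: [5012, 10792, 7970, 21922]
Scenario B total after 1 period: 45696
Difference B − A = 45696 − 45942 = -246

-246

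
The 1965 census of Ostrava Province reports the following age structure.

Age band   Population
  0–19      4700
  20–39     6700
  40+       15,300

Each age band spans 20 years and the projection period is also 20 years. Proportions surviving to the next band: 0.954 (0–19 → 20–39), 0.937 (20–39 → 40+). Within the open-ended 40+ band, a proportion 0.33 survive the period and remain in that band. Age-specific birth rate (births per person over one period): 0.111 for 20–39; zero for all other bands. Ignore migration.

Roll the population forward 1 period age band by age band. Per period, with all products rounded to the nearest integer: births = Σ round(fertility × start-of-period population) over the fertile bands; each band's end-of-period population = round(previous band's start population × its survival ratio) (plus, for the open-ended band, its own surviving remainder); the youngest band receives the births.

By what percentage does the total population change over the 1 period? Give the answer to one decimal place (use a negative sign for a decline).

-38.0

Numbering the groups 1..3 from youngest to oldest:
After projecting period 1:
Births: 6700 * 0.111 = 744
Group 2: 4700 * 0.954 = 4484
Group 3: 6700 * 0.937 + 15300 * 0.33 = 6278 + 5049 = 11327
End of period: [744, 4484, 11327]
Total: 26700 → 16555; change = -10145; percentage change = -38.0%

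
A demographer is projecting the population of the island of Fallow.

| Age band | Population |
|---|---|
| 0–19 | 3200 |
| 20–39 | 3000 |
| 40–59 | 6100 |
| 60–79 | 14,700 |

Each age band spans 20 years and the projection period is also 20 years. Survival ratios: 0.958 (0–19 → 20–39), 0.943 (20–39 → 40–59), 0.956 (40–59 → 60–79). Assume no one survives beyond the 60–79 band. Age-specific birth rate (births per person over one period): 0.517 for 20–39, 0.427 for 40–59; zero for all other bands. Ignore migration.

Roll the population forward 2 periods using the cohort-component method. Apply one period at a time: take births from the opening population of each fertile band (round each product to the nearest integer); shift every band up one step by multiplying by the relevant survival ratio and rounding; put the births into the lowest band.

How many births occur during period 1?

4156

— Period 1 —
Births: 3000 * 0.517 = 1551, 6100 * 0.427 = 2605 ⇒ total 4156
20–39: 3200 * 0.958 = 3066
40–59: 3000 * 0.943 = 2829
60–79: 6100 * 0.956 = 5832
Population now: 0–19=4156, 20–39=3066, 40–59=2829, 60–79=5832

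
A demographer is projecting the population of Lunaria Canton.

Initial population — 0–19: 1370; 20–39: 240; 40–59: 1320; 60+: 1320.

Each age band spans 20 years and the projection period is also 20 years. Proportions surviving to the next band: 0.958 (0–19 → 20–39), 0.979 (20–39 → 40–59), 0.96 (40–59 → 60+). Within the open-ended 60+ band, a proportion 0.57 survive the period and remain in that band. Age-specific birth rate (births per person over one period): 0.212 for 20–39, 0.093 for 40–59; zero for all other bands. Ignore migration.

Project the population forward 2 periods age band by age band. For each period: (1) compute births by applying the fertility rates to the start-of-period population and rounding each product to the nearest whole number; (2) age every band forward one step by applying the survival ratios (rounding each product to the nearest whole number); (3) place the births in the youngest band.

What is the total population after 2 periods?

3128

— Period 1 —
Births: 240 * 0.212 = 51  |  1320 * 0.093 = 123 → 174
20–39: 1370 * 0.958 = 1312
40–59: 240 * 0.979 = 235
60+: 1320 * 0.96 + 1320 * 0.57 = 1267 + 752 = 2019
Giving 174 / 1312 / 235 / 2019.
— Period 2 —
Births: 1312 * 0.212 = 278  |  235 * 0.093 = 22 → 300
20–39: 174 * 0.958 = 167
40–59: 1312 * 0.979 = 1284
60+: 235 * 0.96 + 2019 * 0.57 = 226 + 1151 = 1377
Giving 300 / 167 / 1284 / 1377.
Total after period 2: 300 + 167 + 1284 + 1377 = 3128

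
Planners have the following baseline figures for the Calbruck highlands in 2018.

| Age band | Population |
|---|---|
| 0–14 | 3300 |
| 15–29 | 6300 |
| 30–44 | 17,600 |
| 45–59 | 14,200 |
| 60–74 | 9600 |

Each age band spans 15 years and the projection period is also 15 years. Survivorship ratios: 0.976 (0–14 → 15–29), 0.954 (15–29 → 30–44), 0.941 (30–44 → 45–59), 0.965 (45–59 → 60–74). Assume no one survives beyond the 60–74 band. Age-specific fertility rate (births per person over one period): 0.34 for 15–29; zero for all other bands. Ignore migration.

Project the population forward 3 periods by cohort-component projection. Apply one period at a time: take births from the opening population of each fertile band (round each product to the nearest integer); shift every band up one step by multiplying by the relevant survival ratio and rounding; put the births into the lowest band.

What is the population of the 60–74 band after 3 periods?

— Period 1 —
Births: 6300 × 0.34 = 2142
15–29: 3300 × 0.976 = 3221
30–44: 6300 × 0.954 = 6010
45–59: 17600 × 0.941 = 16562
60–74: 14200 × 0.965 = 13703
Population now: 0–14=2142, 15–29=3221, 30–44=6010, 45–59=16562, 60–74=13703
— Period 2 —
Births: 3221 × 0.34 = 1095
15–29: 2142 × 0.976 = 2091
30–44: 3221 × 0.954 = 3073
45–59: 6010 × 0.941 = 5655
60–74: 16562 × 0.965 = 15982
Population now: 0–14=1095, 15–29=2091, 30–44=3073, 45–59=5655, 60–74=15982
— Period 3 —
Births: 2091 × 0.34 = 711
15–29: 1095 × 0.976 = 1069
30–44: 2091 × 0.954 = 1995
45–59: 3073 × 0.941 = 2892
60–74: 5655 × 0.965 = 5457
Population now: 0–14=711, 15–29=1069, 30–44=1995, 45–59=2892, 60–74=5457

5457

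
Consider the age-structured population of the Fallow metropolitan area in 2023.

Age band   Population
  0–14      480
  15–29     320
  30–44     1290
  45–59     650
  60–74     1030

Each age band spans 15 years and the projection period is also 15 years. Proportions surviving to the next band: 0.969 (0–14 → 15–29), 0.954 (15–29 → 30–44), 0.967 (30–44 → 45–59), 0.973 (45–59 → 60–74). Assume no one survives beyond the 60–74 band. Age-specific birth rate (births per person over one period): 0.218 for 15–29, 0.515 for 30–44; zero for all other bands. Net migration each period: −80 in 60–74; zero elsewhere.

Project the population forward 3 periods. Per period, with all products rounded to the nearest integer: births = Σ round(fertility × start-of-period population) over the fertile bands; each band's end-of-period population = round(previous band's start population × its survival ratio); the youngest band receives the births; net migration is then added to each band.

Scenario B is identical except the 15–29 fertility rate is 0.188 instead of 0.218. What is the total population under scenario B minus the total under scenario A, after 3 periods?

— Period 1 —
Births: 320 × 0.218 = 70 ; 1290 × 0.515 = 664 → total 734
15–29: 480 × 0.969 = 465
30–44: 320 × 0.954 = 305
45–59: 1290 × 0.967 = 1247
60–74: 650 × 0.973 = 632
Net migration: 60–74 − 80 → 552
Population now: 0–14=734, 15–29=465, 30–44=305, 45–59=1247, 60–74=552
— Period 2 —
Births: 465 × 0.218 = 101 ; 305 × 0.515 = 157 → total 258
15–29: 734 × 0.969 = 711
30–44: 465 × 0.954 = 444
45–59: 305 × 0.967 = 295
60–74: 1247 × 0.973 = 1213
Net migration: 60–74 − 80 → 1133
Population now: 0–14=258, 15–29=711, 30–44=444, 45–59=295, 60–74=1133
— Period 3 —
Births: 711 × 0.218 = 155 ; 444 × 0.515 = 229 → total 384
15–29: 258 × 0.969 = 250
30–44: 711 × 0.954 = 678
45–59: 444 × 0.967 = 429
60–74: 295 × 0.973 = 287
Net migration: 60–74 − 80 → 207
Population now: 0–14=384, 15–29=250, 30–44=678, 45–59=429, 60–74=207
Scenario A total after 3 periods: 1948
Scenario B projection —
— Period 1 —
Births: 320 × 0.188 = 60 ; 1290 × 0.515 = 664 → total 724
15–29: 480 × 0.969 = 465
30–44: 320 × 0.954 = 305
45–59: 1290 × 0.967 = 1247
60–74: 650 × 0.973 = 632
Net migration: 60–74 − 80 → 552
Population now: 0–14=724, 15–29=465, 30–44=305, 45–59=1247, 60–74=552
— Period 2 —
Births: 465 × 0.188 = 87 ; 305 × 0.515 = 157 → total 244
15–29: 724 × 0.969 = 702
30–44: 465 × 0.954 = 444
45–59: 305 × 0.967 = 295
60–74: 1247 × 0.973 = 1213
Net migration: 60–74 − 80 → 1133
Population now: 0–14=244, 15–29=702, 30–44=444, 45–59=295, 60–74=1133
— Period 3 —
Births: 702 × 0.188 = 132 ; 444 × 0.515 = 229 → total 361
15–29: 244 × 0.969 = 236
30–44: 702 × 0.954 = 670
45–59: 444 × 0.967 = 429
60–74: 295 × 0.973 = 287
Net migration: 60–74 − 80 → 207
Population now: 0–14=361, 15–29=236, 30–44=670, 45–59=429, 60–74=207
Scenario B total after 3 periods: 1903
Difference B − A = 1903 − 1948 = -45

-45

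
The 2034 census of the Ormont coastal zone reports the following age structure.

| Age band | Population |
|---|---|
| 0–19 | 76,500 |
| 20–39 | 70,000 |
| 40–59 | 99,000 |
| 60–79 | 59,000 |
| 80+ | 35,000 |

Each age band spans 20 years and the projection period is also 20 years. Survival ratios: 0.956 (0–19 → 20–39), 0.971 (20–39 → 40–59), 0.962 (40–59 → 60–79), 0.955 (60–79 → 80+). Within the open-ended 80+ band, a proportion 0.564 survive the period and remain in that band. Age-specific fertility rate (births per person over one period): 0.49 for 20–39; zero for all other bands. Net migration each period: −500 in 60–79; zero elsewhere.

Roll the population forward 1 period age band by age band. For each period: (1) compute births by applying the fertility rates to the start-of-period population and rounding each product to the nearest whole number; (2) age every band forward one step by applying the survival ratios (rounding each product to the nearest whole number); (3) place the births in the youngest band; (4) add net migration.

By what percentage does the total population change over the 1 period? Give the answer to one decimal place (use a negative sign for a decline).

2.0

[period 1]
Births: 70000 × 0.49 = 34300
20–39: 76500 × 0.956 = 73134
40–59: 70000 × 0.971 = 67970
60–79: 99000 × 0.962 = 95238
80+: 59000 × 0.955 + 35000 × 0.564 = 56345 + 19740 = 76085
Net migration: 60–79 − 500 → 94738
End of period: [34300, 73134, 67970, 94738, 76085]
Total: 339500 → 346227; change = 6727; percentage change = 2.0%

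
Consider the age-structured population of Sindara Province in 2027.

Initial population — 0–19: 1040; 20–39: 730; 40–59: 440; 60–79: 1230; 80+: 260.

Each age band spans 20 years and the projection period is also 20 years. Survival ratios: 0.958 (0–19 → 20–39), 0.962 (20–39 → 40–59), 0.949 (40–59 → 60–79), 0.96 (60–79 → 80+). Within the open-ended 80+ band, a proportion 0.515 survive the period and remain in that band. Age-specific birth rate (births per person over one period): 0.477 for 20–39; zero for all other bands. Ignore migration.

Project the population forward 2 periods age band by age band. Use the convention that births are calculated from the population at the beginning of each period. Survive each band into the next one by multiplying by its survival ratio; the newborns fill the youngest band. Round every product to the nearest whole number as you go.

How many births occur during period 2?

475

Period 1:
Births: 730 * 0.477 = 348
20–39: 1040 * 0.958 = 996
40–59: 730 * 0.962 = 702
60–79: 440 * 0.949 = 418
80+: 1230 * 0.96 + 260 * 0.515 = 1181 + 134 = 1315
→ [348, 996, 702, 418, 1315]
Period 2:
Births: 996 * 0.477 = 475
20–39: 348 * 0.958 = 333
40–59: 996 * 0.962 = 958
60–79: 702 * 0.949 = 666
80+: 418 * 0.96 + 1315 * 0.515 = 401 + 677 = 1078
→ [475, 333, 958, 666, 1078]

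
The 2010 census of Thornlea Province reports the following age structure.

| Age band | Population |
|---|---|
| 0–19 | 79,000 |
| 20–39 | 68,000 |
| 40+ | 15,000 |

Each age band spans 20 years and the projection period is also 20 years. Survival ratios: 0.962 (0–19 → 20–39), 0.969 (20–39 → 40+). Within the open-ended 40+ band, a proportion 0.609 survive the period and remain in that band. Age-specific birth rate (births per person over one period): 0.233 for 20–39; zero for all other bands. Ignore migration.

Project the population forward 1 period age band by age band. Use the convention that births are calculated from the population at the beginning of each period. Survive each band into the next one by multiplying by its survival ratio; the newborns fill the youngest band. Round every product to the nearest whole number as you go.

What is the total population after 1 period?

Call the groups 1 to 3, youngest first.
Period 1.
Births: 68000 × 0.233 = 15844
Group 2: 79000 × 0.962 = 75998
Group 3: 68000 × 0.969 + 15000 × 0.609 = 65892 + 9135 = 75027
Giving 15844 / 75998 / 75027.
Total after period 1: 15844 + 75998 + 75027 = 166869

166869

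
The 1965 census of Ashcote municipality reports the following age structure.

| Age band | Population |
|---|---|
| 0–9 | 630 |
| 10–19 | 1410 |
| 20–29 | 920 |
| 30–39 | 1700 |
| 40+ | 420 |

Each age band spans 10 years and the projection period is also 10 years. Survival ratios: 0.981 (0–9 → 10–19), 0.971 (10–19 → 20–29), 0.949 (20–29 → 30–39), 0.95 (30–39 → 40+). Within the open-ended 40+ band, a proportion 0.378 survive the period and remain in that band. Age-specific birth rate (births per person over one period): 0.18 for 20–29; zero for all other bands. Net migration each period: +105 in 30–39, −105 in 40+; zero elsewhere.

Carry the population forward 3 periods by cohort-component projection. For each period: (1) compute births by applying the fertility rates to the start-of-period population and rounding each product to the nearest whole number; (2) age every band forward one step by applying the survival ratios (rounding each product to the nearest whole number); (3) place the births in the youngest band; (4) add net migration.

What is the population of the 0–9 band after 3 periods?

Let group 1 be 0–9 through group 5 = 40+.
After projecting period 1:
Births: 920 * 0.18 = 166
Group 2: 630 * 0.981 = 618
Group 3: 1410 * 0.971 = 1369
Group 4: 920 * 0.949 = 873
Group 5: 1700 * 0.95 + 420 * 0.378 = 1615 + 159 = 1774
Net migration: Group 4 + 105 → 978; Group 5 − 105 → 1669
Population now: 0–9=166, 10–19=618, 20–29=1369, 30–39=978, 40+=1669
After projecting period 2:
Births: 1369 * 0.18 = 246
Group 2: 166 * 0.981 = 163
Group 3: 618 * 0.971 = 600
Group 4: 1369 * 0.949 = 1299
Group 5: 978 * 0.95 + 1669 * 0.378 = 929 + 631 = 1560
Net migration: Group 4 + 105 → 1404; Group 5 − 105 → 1455
Population now: 0–9=246, 10–19=163, 20–29=600, 30–39=1404, 40+=1455
After projecting period 3:
Births: 600 * 0.18 = 108
Group 2: 246 * 0.981 = 241
Group 3: 163 * 0.971 = 158
Group 4: 600 * 0.949 = 569
Group 5: 1404 * 0.95 + 1455 * 0.378 = 1334 + 550 = 1884
Net migration: Group 4 + 105 → 674; Group 5 − 105 → 1779
Population now: 0–9=108, 10–19=241, 20–29=158, 30–39=674, 40+=1779

108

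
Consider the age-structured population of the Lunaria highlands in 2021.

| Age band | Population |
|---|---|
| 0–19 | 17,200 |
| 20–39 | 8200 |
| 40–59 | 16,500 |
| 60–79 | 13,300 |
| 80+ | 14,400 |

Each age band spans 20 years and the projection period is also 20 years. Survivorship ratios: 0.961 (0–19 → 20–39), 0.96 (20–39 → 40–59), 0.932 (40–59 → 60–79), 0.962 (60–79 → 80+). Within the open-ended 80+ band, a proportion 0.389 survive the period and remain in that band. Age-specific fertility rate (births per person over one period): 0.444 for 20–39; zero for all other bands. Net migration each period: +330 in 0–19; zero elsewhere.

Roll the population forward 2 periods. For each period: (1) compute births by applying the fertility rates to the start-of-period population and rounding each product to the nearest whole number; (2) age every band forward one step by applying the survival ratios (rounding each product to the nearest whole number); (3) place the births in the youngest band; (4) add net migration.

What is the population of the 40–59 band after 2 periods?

15868

After projecting period 1:
Births: 8200 × 0.444 = 3641
20–39: 17200 × 0.961 = 16529
40–59: 8200 × 0.96 = 7872
60–79: 16500 × 0.932 = 15378
80+: 13300 × 0.962 + 14400 × 0.389 = 12795 + 5602 = 18397
Net migration: 0–19 + 330 → 3971
→ [3971, 16529, 7872, 15378, 18397]
After projecting period 2:
Births: 16529 × 0.444 = 7339
20–39: 3971 × 0.961 = 3816
40–59: 16529 × 0.96 = 15868
60–79: 7872 × 0.932 = 7337
80+: 15378 × 0.962 + 18397 × 0.389 = 14794 + 7156 = 21950
Net migration: 0–19 + 330 → 7669
→ [7669, 3816, 15868, 7337, 21950]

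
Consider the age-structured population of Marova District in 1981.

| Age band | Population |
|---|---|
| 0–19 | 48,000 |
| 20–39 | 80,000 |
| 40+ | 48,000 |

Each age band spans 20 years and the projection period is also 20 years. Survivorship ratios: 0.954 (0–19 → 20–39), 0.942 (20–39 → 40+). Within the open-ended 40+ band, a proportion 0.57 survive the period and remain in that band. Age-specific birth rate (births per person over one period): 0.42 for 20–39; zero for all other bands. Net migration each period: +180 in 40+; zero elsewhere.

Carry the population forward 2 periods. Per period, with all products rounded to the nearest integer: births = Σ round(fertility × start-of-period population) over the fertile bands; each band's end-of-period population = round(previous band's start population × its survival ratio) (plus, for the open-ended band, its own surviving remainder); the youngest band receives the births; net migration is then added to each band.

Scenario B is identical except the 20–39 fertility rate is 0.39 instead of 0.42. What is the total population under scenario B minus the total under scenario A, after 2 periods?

-3663

Let band 1 be 0–19 through band 3 = 40+.
After projecting period 1:
Births: 80000 × 0.42 = 33600
Band 2: 48000 × 0.954 = 45792
Band 3: 80000 × 0.942 + 48000 × 0.57 = 75360 + 27360 = 102720
Net migration: Band 3 + 180 → 102900
→ [33600, 45792, 102900]
After projecting period 2:
Births: 45792 × 0.42 = 19233
Band 2: 33600 × 0.954 = 32054
Band 3: 45792 × 0.942 + 102900 × 0.57 = 43136 + 58653 = 101789
Net migration: Band 3 + 180 → 101969
→ [19233, 32054, 101969]
Scenario A total after 2 periods: 153256
Scenario B projection —
After projecting period 1:
Births: 80000 × 0.39 = 31200
Band 2: 48000 × 0.954 = 45792
Band 3: 80000 × 0.942 + 48000 × 0.57 = 75360 + 27360 = 102720
Net migration: Band 3 + 180 → 102900
→ [31200, 45792, 102900]
After projecting period 2:
Births: 45792 × 0.39 = 17859
Band 2: 31200 × 0.954 = 29765
Band 3: 45792 × 0.942 + 102900 × 0.57 = 43136 + 58653 = 101789
Net migration: Band 3 + 180 → 101969
→ [17859, 29765, 101969]
Scenario B total after 2 periods: 149593
Difference B − A = 149593 − 153256 = -3663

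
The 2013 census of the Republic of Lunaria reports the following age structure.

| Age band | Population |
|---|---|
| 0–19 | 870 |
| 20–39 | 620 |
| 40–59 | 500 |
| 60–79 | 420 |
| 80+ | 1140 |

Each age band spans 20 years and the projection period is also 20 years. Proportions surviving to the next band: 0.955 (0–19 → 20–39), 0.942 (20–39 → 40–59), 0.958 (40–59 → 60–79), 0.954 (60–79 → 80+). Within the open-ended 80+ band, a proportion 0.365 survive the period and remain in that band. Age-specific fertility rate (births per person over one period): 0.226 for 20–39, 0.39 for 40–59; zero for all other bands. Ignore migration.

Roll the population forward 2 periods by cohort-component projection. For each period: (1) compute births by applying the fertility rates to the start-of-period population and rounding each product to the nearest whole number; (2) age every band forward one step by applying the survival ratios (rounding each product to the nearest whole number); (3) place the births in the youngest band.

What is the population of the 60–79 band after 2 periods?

559

Call the groups 1 to 5, youngest first.
Period 1:
Births: 620 * 0.226 = 140, 500 * 0.39 = 195 → total 335
Group 2: 870 * 0.955 = 831
Group 3: 620 * 0.942 = 584
Group 4: 500 * 0.958 = 479
Group 5: 420 * 0.954 + 1140 * 0.365 = 401 + 416 = 817
→ [335, 831, 584, 479, 817]
Period 2:
Births: 831 * 0.226 = 188, 584 * 0.39 = 228 → total 416
Group 2: 335 * 0.955 = 320
Group 3: 831 * 0.942 = 783
Group 4: 584 * 0.958 = 559
Group 5: 479 * 0.954 + 817 * 0.365 = 457 + 298 = 755
→ [416, 320, 783, 559, 755]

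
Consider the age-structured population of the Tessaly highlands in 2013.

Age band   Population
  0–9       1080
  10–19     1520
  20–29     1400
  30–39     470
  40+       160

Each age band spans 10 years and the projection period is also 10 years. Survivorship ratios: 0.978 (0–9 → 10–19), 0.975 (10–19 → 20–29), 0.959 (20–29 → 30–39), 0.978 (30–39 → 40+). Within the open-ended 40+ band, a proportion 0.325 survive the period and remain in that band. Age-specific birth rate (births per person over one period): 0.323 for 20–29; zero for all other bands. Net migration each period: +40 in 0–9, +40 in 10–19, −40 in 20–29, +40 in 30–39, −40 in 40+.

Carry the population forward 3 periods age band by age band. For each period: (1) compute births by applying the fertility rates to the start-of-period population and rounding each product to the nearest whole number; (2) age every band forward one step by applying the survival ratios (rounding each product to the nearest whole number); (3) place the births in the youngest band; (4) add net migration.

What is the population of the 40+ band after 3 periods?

1828

Let band 1 be 0–9 through band 5 = 40+.
Period 1:
Births: 1400 × 0.323 = 452
Band 2: 1080 × 0.978 = 1056
Band 3: 1520 × 0.975 = 1482
Band 4: 1400 × 0.959 = 1343
Band 5: 470 × 0.978 + 160 × 0.325 = 460 + 52 = 512
Net migration: Band 1 + 40 → 492; Band 2 + 40 → 1096; Band 3 − 40 → 1442; Band 4 + 40 → 1383; Band 5 − 40 → 472
→ [492, 1096, 1442, 1383, 472]
Period 2:
Births: 1442 × 0.323 = 466
Band 2: 492 × 0.978 = 481
Band 3: 1096 × 0.975 = 1069
Band 4: 1442 × 0.959 = 1383
Band 5: 1383 × 0.978 + 472 × 0.325 = 1353 + 153 = 1506
Net migration: Band 1 + 40 → 506; Band 2 + 40 → 521; Band 3 − 40 → 1029; Band 4 + 40 → 1423; Band 5 − 40 → 1466
→ [506, 521, 1029, 1423, 1466]
Period 3:
Births: 1029 × 0.323 = 332
Band 2: 506 × 0.978 = 495
Band 3: 521 × 0.975 = 508
Band 4: 1029 × 0.959 = 987
Band 5: 1423 × 0.978 + 1466 × 0.325 = 1392 + 476 = 1868
Net migration: Band 1 + 40 → 372; Band 2 + 40 → 535; Band 3 − 40 → 468; Band 4 + 40 → 1027; Band 5 − 40 → 1828
→ [372, 535, 468, 1027, 1828]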